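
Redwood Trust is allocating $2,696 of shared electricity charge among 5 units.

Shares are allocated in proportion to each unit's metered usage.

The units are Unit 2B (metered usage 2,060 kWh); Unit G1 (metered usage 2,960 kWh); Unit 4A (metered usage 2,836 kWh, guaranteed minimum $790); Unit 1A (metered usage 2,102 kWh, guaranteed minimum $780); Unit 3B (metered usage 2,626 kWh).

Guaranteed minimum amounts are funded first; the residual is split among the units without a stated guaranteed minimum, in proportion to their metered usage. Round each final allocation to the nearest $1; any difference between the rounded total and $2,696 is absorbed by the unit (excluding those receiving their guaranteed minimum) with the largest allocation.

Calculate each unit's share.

Unit 2B: $303; Unit G1: $436; Unit 4A: $790; Unit 1A: $780; Unit 3B: $387

Fund the minimums — Unit 4A $790; Unit 1A $780. Balance $1,126.
Balance split over remaining metered usage 7,646: Unit 2B 303.37 → $303; Unit G1 435.91 → $436; Unit 3B 386.72 → $387.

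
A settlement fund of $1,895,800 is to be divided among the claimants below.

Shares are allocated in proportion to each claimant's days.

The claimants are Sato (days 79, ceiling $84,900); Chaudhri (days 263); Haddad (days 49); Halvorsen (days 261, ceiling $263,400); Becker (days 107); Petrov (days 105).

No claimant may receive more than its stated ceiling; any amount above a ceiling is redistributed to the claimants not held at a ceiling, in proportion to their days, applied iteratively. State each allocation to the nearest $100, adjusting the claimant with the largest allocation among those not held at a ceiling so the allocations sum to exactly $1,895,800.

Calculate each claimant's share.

Sum of days: 864.
Proportional shares (ignoring caps): Sato 173,342.82; Chaudhri 577,078.01; Haddad 107,516.44; Halvorsen 572,689.58; Becker 234,780.79; Petrov 230,392.36.
Capped: Sato ($84,900), Halvorsen ($263,400); remaining pool $1,547,500 reallocated over remaining days 524.
Shares after redistribution: Chaudhri 776,703.24 → $776,700; Haddad 144,708.97 → $144,700; Becker 315,997.14 → $316,000; Petrov 310,090.65 → $310,100.

Sato: $84,900 | Chaudhri: $776,700 | Haddad: $144,700 | Halvorsen: $263,400 | Becker: $316,000 | Petrov: $310,100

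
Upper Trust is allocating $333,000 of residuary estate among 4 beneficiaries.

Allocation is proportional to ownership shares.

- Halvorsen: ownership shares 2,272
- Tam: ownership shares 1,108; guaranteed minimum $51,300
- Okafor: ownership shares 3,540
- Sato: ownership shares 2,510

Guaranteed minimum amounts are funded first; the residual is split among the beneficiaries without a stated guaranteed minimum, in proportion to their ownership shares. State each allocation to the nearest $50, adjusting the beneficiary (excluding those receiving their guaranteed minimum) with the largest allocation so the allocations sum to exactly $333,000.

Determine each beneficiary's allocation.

Halvorsen: $76,900 · Tam: $51,300 · Okafor: $119,850 · Sato: $84,950

Minimums first: Tam $51,300. Residual $281,700.
Residual split over remaining ownership shares 8,322: Halvorsen 76,907.28 → $76,900; Okafor 119,829.13 → $119,850; Sato 84,963.59 → $84,950.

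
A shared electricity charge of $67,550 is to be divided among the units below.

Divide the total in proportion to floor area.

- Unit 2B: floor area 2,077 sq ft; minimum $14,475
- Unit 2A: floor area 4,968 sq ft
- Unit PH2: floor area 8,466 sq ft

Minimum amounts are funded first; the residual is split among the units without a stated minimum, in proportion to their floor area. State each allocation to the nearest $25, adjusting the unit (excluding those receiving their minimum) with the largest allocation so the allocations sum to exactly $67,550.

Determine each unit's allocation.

Minimums first: Unit 2B $14,475. Remaining pool $53,075.
Remaining pool split over remaining floor area 13,434: Unit 2A 19,627.56 → $19,625; Unit PH2 33,447.44 → $33,450.

Unit 2B: $14,475 | Unit 2A: $19,625 | Unit PH2: $33,450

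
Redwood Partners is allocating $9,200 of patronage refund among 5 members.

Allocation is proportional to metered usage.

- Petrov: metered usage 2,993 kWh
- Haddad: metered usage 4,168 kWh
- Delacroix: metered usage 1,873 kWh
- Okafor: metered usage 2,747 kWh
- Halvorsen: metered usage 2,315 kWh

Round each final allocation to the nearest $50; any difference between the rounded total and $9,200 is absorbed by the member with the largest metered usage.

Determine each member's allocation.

Petrov: $1,950 | Haddad: $2,750 | Delacroix: $1,200 | Okafor: $1,800 | Halvorsen: $1,500

Metered usage total: 14,096.
Pro-rata amounts: Petrov 2,993/14,096 × $9,200 = 1,953.43; Haddad 4,168/14,096 × $9,200 = 2,720.32; Delacroix 1,873/14,096 × $9,200 = 1,222.45; Okafor 2,747/14,096 × $9,200 = 1,792.88; Halvorsen 2,315/14,096 × $9,200 = 1,510.93.
Rounded to nearest $50: Petrov $1,950; Haddad $2,700; Delacroix $1,200; Okafor $1,800; Halvorsen $1,500. Sum = $9,150.
Difference $9,200 − $9,150 = +$50 applied to largest metered usage (Haddad): Haddad becomes $2,750.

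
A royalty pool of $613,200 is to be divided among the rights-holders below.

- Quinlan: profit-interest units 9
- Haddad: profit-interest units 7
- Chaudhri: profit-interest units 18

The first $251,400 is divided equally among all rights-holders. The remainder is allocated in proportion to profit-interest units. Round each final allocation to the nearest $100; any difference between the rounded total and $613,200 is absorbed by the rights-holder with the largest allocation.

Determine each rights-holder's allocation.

Quinlan: $179,600 · Haddad: $158,300 · Chaudhri: $275,300

Equal tier: $251,400 ÷ 3 = $83,800 apiece.
Remainder $361,800 by profit-interest units (total 34): Quinlan 95,770.59 → $95,800; Haddad 74,488.24 → $74,500; Chaudhri 191,541.18 → $191,500.
Totals: Quinlan $83,800 + $95,800 = $179,600; Haddad $83,800 + $74,500 = $158,300; Chaudhri $83,800 + $191,500 = $275,300.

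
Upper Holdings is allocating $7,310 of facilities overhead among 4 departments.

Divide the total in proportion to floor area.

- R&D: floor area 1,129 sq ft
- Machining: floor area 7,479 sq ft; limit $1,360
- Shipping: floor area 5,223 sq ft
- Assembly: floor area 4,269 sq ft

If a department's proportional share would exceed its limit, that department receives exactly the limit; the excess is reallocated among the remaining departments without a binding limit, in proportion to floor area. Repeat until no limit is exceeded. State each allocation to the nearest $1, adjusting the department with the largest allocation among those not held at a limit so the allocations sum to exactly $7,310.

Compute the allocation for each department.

Total floor area = 18,100.
Proportional shares (ignoring caps): R&D 455.97; Machining 3,020.52; Shipping 2,109.40; Assembly 1,724.11.
Held at cap: Machining ($1,360); remaining pool $5,950 reallocated over remaining floor area 10,621.
Redistributed shares: R&D 632.48 → $632; Shipping 2,925.98 → $2,926; Assembly 2,391.54 → $2,392.

R&D: $632 · Machining: $1,360 · Shipping: $2,926 · Assembly: $2,392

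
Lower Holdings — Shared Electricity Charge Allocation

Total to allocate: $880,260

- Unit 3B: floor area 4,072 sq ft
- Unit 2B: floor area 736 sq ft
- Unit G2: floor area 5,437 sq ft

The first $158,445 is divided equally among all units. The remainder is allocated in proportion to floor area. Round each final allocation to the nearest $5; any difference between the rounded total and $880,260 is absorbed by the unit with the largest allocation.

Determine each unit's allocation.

$158,445 shared equally gives $52,815 per unit.
Remainder $721,815 by floor area (total 10,245): Unit 3B 286,894.16 → $286,895; Unit 2B 51,855.13 → $51,855; Unit G2 383,065.71 → $383,065.
Totals: Unit 3B $52,815 + $286,895 = $339,710; Unit 2B $52,815 + $51,855 = $104,670; Unit G2 $52,815 + $383,065 = $435,880.

Unit 3B: $339,710 | Unit 2B: $104,670 | Unit G2: $435,880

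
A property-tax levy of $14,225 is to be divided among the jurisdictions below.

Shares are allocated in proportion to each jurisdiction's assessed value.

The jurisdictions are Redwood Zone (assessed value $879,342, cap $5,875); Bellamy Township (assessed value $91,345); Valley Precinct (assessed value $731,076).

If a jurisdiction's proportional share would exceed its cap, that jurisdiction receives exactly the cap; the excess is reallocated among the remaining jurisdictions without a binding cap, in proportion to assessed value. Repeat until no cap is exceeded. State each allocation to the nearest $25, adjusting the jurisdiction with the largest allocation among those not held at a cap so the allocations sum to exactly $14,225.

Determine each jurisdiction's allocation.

Redwood Zone: $5,875 · Bellamy Township: $925 · Valley Precinct: $7,425

Combined assessed value = 1,701,763.
Pro-rata shares before constraints: Redwood Zone 7,350.40; Bellamy Township 763.55; Valley Precinct 6,111.05.
Held at cap: Redwood Zone ($5,875); remaining pool $8,350 reallocated over remaining assessed value 822,421.
Remaining shares: Bellamy Township 927.42 → $925; Valley Precinct 7,422.58 → $7,425.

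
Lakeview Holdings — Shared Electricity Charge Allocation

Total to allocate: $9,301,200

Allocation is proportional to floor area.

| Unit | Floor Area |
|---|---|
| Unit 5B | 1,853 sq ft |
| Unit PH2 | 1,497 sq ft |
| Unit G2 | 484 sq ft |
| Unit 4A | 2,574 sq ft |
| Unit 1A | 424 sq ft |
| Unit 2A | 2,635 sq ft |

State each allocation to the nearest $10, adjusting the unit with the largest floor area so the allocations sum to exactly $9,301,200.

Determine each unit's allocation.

Unit 5B: $1,820,550 | Unit PH2: $1,470,780 | Unit G2: $475,520 | Unit 4A: $2,528,920 | Unit 1A: $416,570 | Unit 2A: $2,588,860

Combined floor area = 9,467.
Raw shares: Unit 5B 1,853/9,467 × $9,301,200 = 1,820,547.54; Unit PH2 1,497/9,467 × $9,301,200 = 1,470,782.34; Unit G2 484/9,467 × $9,301,200 = 475,523.48; Unit 4A 2,574/9,467 × $9,301,200 = 2,528,920.33; Unit 1A 424/9,467 × $9,301,200 = 416,574.29; Unit 2A 2,635/9,467 × $9,301,200 = 2,588,852.01.
At nearest $10: Unit 5B $1,820,550; Unit PH2 $1,470,780; Unit G2 $475,520; Unit 4A $2,528,920; Unit 1A $416,570; Unit 2A $2,588,850. Sum = $9,301,190.
Difference $9,301,200 − $9,301,190 = +$10 applied to largest floor area (Unit 2A): Unit 2A becomes $2,588,860.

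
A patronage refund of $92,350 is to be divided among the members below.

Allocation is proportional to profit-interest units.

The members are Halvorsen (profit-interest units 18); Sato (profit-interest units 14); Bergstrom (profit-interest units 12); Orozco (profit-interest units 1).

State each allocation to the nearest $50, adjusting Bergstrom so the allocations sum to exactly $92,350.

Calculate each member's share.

Profit-interest units total: 45.
Proportional shares: Halvorsen 18/45 × $92,350 = 36,940.00; Sato 14/45 × $92,350 = 28,731.11; Bergstrom 12/45 × $92,350 = 24,626.67; Orozco 1/45 × $92,350 = 2,052.22.
At nearest $50: Halvorsen $36,950; Sato $28,750; Bergstrom $24,650; Orozco $2,050. Sum = $92,400.
Difference $92,350 − $92,400 = −$50 applied to Bergstrom: Bergstrom becomes $24,600.

Halvorsen: $36,950 · Sato: $28,750 · Bergstrom: $24,600 · Orozco: $2,050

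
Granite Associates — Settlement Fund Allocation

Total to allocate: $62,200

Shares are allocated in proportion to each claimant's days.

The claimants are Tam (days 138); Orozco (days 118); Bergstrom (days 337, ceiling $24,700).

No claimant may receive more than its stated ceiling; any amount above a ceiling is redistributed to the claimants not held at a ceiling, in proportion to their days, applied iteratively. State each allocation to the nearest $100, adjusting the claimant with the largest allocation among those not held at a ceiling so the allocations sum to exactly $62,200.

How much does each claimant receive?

Days total: 593.
Proportional shares (ignoring caps): Tam 14,474.87; Orozco 12,377.07; Bergstrom 35,348.06.
Cap binds for Bergstrom ($24,700); remaining pool $37,500 reallocated over remaining days 256.
Shares after redistribution: Tam 20,214.84 → $20,200; Orozco 17,285.16 → $17,300.

Tam: $20,200 | Orozco: $17,300 | Bergstrom: $24,700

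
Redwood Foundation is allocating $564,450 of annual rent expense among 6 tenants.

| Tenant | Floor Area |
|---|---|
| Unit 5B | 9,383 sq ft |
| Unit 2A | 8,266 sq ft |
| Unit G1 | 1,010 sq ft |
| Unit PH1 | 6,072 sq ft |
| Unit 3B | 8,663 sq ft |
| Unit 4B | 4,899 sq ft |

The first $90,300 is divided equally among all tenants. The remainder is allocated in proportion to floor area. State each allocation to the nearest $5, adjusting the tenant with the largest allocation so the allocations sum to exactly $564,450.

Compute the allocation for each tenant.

First tranche $90,300 split equally: $15,050 each.
Remainder $474,150 by floor area (total 38,293): Unit 5B 116,181.79 → $116,180; Unit 2A 102,350.92 → $102,350; Unit G1 12,505.98 → $12,505; Unit PH1 75,184.47 → $75,185; Unit 3B 107,266.64 → $107,265; Unit 4B 60,660.20 → $60,660.
Rounding difference +$5 on remainder applied to Unit 5B.
Totals: Unit 5B $15,050 + $116,185 = $131,235; Unit 2A $15,050 + $102,350 = $117,400; Unit G1 $15,050 + $12,505 = $27,555; Unit PH1 $15,050 + $75,185 = $90,235; Unit 3B $15,050 + $107,265 = $122,315; Unit 4B $15,050 + $60,660 = $75,710.

Unit 5B: $131,235; Unit 2A: $117,400; Unit G1: $27,555; Unit PH1: $90,235; Unit 3B: $122,315; Unit 4B: $75,710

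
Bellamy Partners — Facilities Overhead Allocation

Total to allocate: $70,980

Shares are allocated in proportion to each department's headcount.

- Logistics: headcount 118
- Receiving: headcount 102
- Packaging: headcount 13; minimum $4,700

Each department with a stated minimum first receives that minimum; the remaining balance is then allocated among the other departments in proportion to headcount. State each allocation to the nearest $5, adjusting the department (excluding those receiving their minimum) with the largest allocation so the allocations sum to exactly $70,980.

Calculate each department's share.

Logistics: $35,550 | Receiving: $30,730 | Packaging: $4,700

Minimums first: Packaging $4,700. Remaining pool $66,280.
Remaining pool split over remaining headcount 220: Logistics 35,550.18 → $35,550; Receiving 30,729.82 → $30,730.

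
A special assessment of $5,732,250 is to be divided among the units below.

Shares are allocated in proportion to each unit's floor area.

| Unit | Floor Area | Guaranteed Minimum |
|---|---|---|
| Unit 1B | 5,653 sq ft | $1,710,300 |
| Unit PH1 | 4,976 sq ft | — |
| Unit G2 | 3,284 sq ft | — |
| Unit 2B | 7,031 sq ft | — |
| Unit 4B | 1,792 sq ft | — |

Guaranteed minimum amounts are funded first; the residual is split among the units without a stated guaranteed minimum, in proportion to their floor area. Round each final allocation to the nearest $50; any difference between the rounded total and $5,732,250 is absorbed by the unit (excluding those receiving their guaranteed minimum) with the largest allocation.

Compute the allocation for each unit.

Guaranteed amounts: Unit 1B $1,710,300. Remaining pool $4,021,950.
Remaining pool split over remaining floor area 17,083: Unit PH1 1,171,528.61 → $1,171,550; Unit G2 773,171.21 → $773,150; Unit 2B 1,655,349.20 → $1,655,350; Unit 4B 421,900.98 → $421,900.

Unit 1B: $1,710,300 | Unit PH1: $1,171,550 | Unit G2: $773,150 | Unit 2B: $1,655,350 | Unit 4B: $421,900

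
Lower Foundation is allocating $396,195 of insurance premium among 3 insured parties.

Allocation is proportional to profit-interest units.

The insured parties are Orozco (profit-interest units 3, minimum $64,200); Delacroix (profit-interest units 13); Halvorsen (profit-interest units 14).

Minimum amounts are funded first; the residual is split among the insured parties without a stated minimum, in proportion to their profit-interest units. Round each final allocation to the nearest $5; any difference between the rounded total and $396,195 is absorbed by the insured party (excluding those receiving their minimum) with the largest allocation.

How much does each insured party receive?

Orozco: $64,200; Delacroix: $159,850; Halvorsen: $172,145

Minimums first: Orozco $64,200. Balance $331,995.
Balance split over remaining profit-interest units 27: Delacroix 159,849.44 → $159,850; Halvorsen 172,145.56 → $172,145.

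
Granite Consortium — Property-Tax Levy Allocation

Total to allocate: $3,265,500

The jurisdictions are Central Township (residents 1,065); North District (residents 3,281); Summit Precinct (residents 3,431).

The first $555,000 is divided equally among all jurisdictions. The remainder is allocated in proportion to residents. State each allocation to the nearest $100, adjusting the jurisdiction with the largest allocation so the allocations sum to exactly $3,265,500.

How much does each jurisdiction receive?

Equal tier: $555,000 ÷ 3 = $185,000 apiece.
Remainder $2,710,500 by residents (total 7,777): Central Township 371,182.01 → $371,200; North District 1,143,519.42 → $1,143,500; Summit Precinct 1,195,798.57 → $1,195,800.
Totals: Central Township $185,000 + $371,200 = $556,200; North District $185,000 + $1,143,500 = $1,328,500; Summit Precinct $185,000 + $1,195,800 = $1,380,800.

Central Township: $556,200 | North District: $1,328,500 | Summit Precinct: $1,380,800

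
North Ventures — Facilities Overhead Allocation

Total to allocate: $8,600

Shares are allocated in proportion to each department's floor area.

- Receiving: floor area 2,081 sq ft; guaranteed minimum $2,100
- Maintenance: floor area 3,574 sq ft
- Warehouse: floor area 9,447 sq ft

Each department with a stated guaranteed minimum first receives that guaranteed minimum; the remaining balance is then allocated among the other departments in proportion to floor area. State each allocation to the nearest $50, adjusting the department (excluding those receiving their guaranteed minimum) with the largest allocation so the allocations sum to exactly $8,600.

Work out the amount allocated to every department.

Guaranteed amounts: Receiving $2,100. Residual $6,500.
Residual split over remaining floor area 13,021: Maintenance 1,784.12 → $1,800; Warehouse 4,715.88 → $4,700.

Receiving: $2,100; Maintenance: $1,800; Warehouse: $4,700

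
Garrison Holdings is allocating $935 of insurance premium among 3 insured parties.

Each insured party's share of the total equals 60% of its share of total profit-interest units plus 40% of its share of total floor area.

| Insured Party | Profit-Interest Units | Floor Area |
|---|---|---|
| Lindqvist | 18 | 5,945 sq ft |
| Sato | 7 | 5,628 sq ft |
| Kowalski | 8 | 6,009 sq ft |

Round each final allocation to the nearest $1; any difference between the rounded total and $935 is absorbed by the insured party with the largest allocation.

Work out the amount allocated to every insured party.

Profit-interest units total 33; floor area total 17,582.
Combined weights (60% profit-interest units + 40% floor area): Lindqvist 0.4625; Sato 0.2553; Kowalski 0.2822.
Pro-rata amounts: Lindqvist 432.46; Sato 238.72; Kowalski 263.82.
After rounding ($1): Lindqvist $432; Sato $239; Kowalski $264. Sum = $935.
Sum already equals the total — no adjustment.

Lindqvist: $432; Sato: $239; Kowalski: $264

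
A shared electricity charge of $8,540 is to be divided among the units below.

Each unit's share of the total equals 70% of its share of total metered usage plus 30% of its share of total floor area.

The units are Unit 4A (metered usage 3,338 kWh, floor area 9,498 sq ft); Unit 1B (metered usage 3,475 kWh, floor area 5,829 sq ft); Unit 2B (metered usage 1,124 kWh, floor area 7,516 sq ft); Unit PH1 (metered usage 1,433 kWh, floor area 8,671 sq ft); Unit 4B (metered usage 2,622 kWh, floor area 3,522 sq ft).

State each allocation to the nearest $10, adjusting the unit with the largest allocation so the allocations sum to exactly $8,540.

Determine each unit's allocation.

Unit 4A: $2,360 · Unit 1B: $2,160 · Unit 2B: $1,110 · Unit PH1: $1,350 · Unit 4B: $1,560

Totals — metered usage 11,992, floor area 35,036.
Composite weights (70% metered usage + 30% floor area): Unit 4A 0.2762; Unit 1B 0.2528; Unit 2B 0.1300; Unit PH1 0.1579; Unit 4B 0.1832.
Unrounded shares: Unit 4A 2,358.53; Unit 1B 2,158.53; Unit 2B 1,109.92; Unit PH1 1,348.41; Unit 4B 1,564.61.
Rounded to nearest $10: Unit 4A $2,360; Unit 1B $2,160; Unit 2B $1,110; Unit PH1 $1,350; Unit 4B $1,560. Sum = $8,540.
Sum already equals the total — no adjustment.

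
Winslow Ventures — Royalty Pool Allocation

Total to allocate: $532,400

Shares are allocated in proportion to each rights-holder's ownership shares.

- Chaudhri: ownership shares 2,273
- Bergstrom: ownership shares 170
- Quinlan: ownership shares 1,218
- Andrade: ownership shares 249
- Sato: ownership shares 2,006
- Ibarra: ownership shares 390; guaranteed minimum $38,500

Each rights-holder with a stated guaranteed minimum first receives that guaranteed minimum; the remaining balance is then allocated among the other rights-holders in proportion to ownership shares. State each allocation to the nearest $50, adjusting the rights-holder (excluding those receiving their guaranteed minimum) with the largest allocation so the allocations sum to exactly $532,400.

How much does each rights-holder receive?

Fund the minimums — Ibarra $38,500. Residual $493,900.
Residual split over remaining ownership shares 5,916: Chaudhri 189,762.46 → $189,750; Bergstrom 14,192.53 → $14,200; Quinlan 101,685.29 → $101,700; Andrade 20,787.88 → $20,800; Sato 167,471.84 → $167,450.

Chaudhri: $189,750 · Bergstrom: $14,200 · Quinlan: $101,700 · Andrade: $20,800 · Sato: $167,450 · Ibarra: $38,500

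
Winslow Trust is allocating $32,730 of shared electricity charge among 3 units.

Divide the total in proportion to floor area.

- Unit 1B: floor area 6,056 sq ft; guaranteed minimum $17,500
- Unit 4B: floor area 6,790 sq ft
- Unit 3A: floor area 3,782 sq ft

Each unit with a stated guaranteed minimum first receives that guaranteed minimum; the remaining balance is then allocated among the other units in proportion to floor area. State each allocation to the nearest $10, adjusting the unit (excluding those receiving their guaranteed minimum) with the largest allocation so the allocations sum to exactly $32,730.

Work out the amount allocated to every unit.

Unit 1B: $17,500 · Unit 4B: $9,780 · Unit 3A: $5,450

Minimums first: Unit 1B $17,500. Residual $15,230.
Residual split over remaining floor area 10,572: Unit 4B 9,781.66 → $9,780; Unit 3A 5,448.34 → $5,450.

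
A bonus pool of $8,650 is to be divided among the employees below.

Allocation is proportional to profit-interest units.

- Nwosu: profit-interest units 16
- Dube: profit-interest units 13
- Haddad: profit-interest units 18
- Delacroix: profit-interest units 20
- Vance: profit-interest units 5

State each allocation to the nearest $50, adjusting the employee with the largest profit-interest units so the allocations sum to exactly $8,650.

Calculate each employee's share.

Nwosu: $1,900; Dube: $1,550; Haddad: $2,150; Delacroix: $2,450; Vance: $600

Total profit-interest units = 72.
Proportional shares: Nwosu 16/72 × $8,650 = 1,922.22; Dube 13/72 × $8,650 = 1,561.81; Haddad 18/72 × $8,650 = 2,162.50; Delacroix 20/72 × $8,650 = 2,402.78; Vance 5/72 × $8,650 = 600.69.
After rounding ($50): Nwosu $1,900; Dube $1,550; Haddad $2,150; Delacroix $2,400; Vance $600. Sum = $8,600.
Difference $8,650 − $8,600 = +$50 applied to largest profit-interest units (Delacroix): Delacroix becomes $2,450.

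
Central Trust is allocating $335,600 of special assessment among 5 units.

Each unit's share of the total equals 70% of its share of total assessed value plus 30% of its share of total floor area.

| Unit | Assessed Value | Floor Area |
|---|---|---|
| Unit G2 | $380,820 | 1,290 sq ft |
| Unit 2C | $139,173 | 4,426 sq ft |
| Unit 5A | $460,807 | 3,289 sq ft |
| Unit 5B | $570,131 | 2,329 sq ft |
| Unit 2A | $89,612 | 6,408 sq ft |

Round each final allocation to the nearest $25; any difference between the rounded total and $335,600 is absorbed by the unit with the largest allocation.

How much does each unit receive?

Unit G2: $61,850; Unit 2C: $45,050; Unit 5A: $84,650; Unit 5B: $94,850; Unit 2A: $49,200

Assessed value total 1,640,543; floor area total 17,742.
Composite weights (70% assessed value + 30% floor area): Unit G2 0.1843; Unit 2C 0.1342; Unit 5A 0.2522; Unit 5B 0.2826; Unit 2A 0.1466.
Pro-rata amounts: Unit G2 61,852.41; Unit 2C 45,045.18; Unit 5A 84,649.94; Unit 5B 94,857.07; Unit 2A 49,195.41.
After rounding ($25): Unit G2 $61,850; Unit 2C $45,050; Unit 5A $84,650; Unit 5B $94,850; Unit 2A $49,200. Sum = $335,600.
Rounded total matches; no reconciliation needed.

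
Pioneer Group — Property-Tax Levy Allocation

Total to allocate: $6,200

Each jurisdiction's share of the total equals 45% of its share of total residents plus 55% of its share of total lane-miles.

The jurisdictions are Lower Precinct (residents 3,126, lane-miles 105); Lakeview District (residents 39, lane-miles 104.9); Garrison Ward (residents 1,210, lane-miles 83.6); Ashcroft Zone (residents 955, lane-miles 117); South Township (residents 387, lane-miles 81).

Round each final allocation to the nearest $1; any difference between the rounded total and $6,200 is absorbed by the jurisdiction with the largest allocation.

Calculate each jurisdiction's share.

Totals — residents 5,717, lane-miles 491.5.
Blended shares (45% residents + 55% lane-miles): Lower Precinct 0.3636; Lakeview District 0.1205; Garrison Ward 0.1888; Ashcroft Zone 0.2061; South Township 0.1211.
Pro-rata amounts: Lower Precinct 2,254.03; Lakeview District 746.82; Garrison Ward 1,170.51; Ashcroft Zone 1,277.80; South Township 750.84.
At nearest $1: Lower Precinct $2,254; Lakeview District $747; Garrison Ward $1,171; Ashcroft Zone $1,278; South Township $751. Sum = $6,201.
Difference $6,200 − $6,201 = −$1 applied to largest allocation (Lower Precinct): Lower Precinct becomes $2,253.

Lower Precinct: $2,253 · Lakeview District: $747 · Garrison Ward: $1,171 · Ashcroft Zone: $1,278 · South Township: $751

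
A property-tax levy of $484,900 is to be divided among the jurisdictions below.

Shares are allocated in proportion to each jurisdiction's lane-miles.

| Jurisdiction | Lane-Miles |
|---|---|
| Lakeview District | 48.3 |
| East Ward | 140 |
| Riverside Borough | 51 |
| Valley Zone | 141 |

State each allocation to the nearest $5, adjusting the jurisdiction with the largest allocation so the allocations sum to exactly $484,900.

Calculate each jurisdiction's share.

Sum of lane-miles: 380.3.
Proportional shares: Lakeview District 48.3/380.3 × $484,900 = 61,584.72; East Ward 140/380.3 × $484,900 = 178,506.44; Riverside Borough 51/380.3 × $484,900 = 65,027.35; Valley Zone 141/380.3 × $484,900 = 179,781.49.
Rounded to nearest $5: Lakeview District $61,585; East Ward $178,505; Riverside Borough $65,025; Valley Zone $179,780. Sum = $484,895.
Difference $484,900 − $484,895 = +$5 applied to largest allocation (Valley Zone): Valley Zone becomes $179,785.

Lakeview District: $61,585 | East Ward: $178,505 | Riverside Borough: $65,025 | Valley Zone: $179,785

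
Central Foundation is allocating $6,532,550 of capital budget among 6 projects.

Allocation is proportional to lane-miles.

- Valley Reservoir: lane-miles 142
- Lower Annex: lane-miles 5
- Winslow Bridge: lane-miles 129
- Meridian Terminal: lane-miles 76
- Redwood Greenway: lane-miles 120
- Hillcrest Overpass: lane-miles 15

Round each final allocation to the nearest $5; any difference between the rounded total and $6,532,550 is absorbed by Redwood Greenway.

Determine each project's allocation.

Valley Reservoir: $1,904,770 | Lower Annex: $67,070 | Winslow Bridge: $1,730,390 | Meridian Terminal: $1,019,455 | Redwood Greenway: $1,609,655 | Hillcrest Overpass: $201,210

Sum of lane-miles: 487.
Unrounded shares: Valley Reservoir 142/487 × $6,532,550 = 1,904,768.17; Lower Annex 5/487 × $6,532,550 = 67,069.30; Winslow Bridge 129/487 × $6,532,550 = 1,730,387.99; Meridian Terminal 76/487 × $6,532,550 = 1,019,453.39; Redwood Greenway 120/487 × $6,532,550 = 1,609,663.24; Hillcrest Overpass 15/487 × $6,532,550 = 201,207.91.
Rounded to nearest $5: Valley Reservoir $1,904,770; Lower Annex $67,070; Winslow Bridge $1,730,390; Meridian Terminal $1,019,455; Redwood Greenway $1,609,665; Hillcrest Overpass $201,210. Sum = $6,532,560.
Difference $6,532,550 − $6,532,560 = −$10 applied to Redwood Greenway: Redwood Greenway becomes $1,609,655.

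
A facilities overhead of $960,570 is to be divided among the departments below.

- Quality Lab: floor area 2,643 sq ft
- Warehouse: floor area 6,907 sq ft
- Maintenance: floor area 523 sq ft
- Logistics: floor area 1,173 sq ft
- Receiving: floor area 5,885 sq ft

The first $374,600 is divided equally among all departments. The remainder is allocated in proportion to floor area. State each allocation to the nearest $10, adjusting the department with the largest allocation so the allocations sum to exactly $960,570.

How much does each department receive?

Equal tier: $374,600 ÷ 5 = $74,920 apiece.
Remainder $585,970 by floor area (total 17,131): Quality Lab 90,404.45 → $90,400; Warehouse 236,255.61 → $236,260; Maintenance 17,889.34 → $17,890; Logistics 40,122.75 → $40,120; Receiving 201,297.85 → $201,300.
Totals: Quality Lab $74,920 + $90,400 = $165,320; Warehouse $74,920 + $236,260 = $311,180; Maintenance $74,920 + $17,890 = $92,810; Logistics $74,920 + $40,120 = $115,040; Receiving $74,920 + $201,300 = $276,220.

Quality Lab: $165,320; Warehouse: $311,180; Maintenance: $92,810; Logistics: $115,040; Receiving: $276,220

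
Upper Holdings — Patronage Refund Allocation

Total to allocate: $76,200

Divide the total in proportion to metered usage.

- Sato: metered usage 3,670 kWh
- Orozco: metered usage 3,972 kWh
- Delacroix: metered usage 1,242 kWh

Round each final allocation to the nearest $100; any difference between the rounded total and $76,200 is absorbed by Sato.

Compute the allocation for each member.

Metered usage total: 8,884.
Raw shares: Sato 3,670/8,884 × $76,200 = 31,478.39; Orozco 3,972/8,884 × $76,200 = 34,068.71; Delacroix 1,242/8,884 × $76,200 = 10,652.90.
Rounded to nearest $100: Sato $31,500; Orozco $34,100; Delacroix $10,700. Sum = $76,300.
Difference $76,200 − $76,300 = −$100 applied to Sato: Sato becomes $31,400.

Sato: $31,400 | Orozco: $34,100 | Delacroix: $10,700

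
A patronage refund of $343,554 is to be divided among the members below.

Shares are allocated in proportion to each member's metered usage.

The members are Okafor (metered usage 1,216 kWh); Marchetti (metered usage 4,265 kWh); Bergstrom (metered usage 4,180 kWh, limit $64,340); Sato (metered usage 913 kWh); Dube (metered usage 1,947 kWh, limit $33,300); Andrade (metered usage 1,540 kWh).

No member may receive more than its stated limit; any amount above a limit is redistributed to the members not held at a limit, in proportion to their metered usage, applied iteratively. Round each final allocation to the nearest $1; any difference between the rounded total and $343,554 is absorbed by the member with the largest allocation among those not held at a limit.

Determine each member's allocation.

Total metered usage = 14,061.
Proportional shares (ignoring caps): Okafor 29,710.67; Marchetti 104,207.23; Bergstrom 102,130.41; Sato 22,307.43; Dube 47,571.27; Andrade 37,626.99.
Capped: Bergstrom ($64,340), Dube ($33,300); remaining pool $245,914 reallocated over remaining metered usage 7,934.
Redistributed shares: Okafor 37,689.87 → $37,690; Marchetti 132,193.498 → $132,193; Sato 28,298.40 → $28,298; Andrade 47,732.24 → $47,732.
Rounding difference +$1 applied to Marchetti → $132,194.

Okafor: $37,690 | Marchetti: $132,194 | Bergstrom: $64,340 | Sato: $28,298 | Dube: $33,300 | Andrade: $47,732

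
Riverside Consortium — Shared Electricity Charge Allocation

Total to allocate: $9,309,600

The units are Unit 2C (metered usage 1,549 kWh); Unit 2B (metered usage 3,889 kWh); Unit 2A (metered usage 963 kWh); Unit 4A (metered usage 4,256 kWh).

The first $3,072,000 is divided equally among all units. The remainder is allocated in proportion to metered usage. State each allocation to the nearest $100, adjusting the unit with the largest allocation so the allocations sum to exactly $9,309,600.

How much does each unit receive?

First tranche $3,072,000 split equally: $768,000 each.
Remainder $6,237,600 by metered usage (total 10,657): Unit 2C 906,638.12 → $906,600; Unit 2B 2,276,252.83 → $2,276,300; Unit 2A 563,649.13 → $563,600; Unit 4A 2,491,059.92 → $2,491,100.
Totals: Unit 2C $768,000 + $906,600 = $1,674,600; Unit 2B $768,000 + $2,276,300 = $3,044,300; Unit 2A $768,000 + $563,600 = $1,331,600; Unit 4A $768,000 + $2,491,100 = $3,259,100.

Unit 2C: $1,674,600 | Unit 2B: $3,044,300 | Unit 2A: $1,331,600 | Unit 4A: $3,259,100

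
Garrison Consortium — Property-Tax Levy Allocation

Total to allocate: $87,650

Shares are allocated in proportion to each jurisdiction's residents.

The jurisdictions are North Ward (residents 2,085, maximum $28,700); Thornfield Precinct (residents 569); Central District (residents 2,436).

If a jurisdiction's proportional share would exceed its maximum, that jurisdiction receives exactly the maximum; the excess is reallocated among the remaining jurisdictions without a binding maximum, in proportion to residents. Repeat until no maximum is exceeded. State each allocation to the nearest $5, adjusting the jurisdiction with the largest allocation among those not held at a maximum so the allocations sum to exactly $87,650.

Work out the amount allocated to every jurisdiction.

Residents total: 5,090.
Unconstrained shares: North Ward 35,903.78; Thornfield Precinct 9,798.20; Central District 41,948.02.
Capped: North Ward ($28,700); remaining pool $58,950 reallocated over remaining residents 3,005.
Redistributed shares: Thornfield Precinct 11,162.25 → $11,160; Central District 47,787.75 → $47,790.

North Ward: $28,700 · Thornfield Precinct: $11,160 · Central District: $47,790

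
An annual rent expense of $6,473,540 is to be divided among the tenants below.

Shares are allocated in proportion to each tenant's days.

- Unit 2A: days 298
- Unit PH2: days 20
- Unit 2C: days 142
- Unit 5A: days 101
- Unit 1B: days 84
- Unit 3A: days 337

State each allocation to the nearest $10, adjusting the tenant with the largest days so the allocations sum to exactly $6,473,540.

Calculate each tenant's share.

Unit 2A: $1,964,480; Unit PH2: $131,840; Unit 2C: $936,090; Unit 5A: $665,810; Unit 1B: $553,740; Unit 3A: $2,221,580

Days total: 982.
Unrounded shares: Unit 2A 298/982 × $6,473,540 = 1,964,475.48; Unit PH2 20/982 × $6,473,540 = 131,843.99; Unit 2C 142/982 × $6,473,540 = 936,092.34; Unit 5A 101/982 × $6,473,540 = 665,812.16; Unit 1B 84/982 × $6,473,540 = 553,744.77; Unit 3A 337/982 × $6,473,540 = 2,221,571.26.
Rounded to nearest $10: Unit 2A $1,964,480; Unit PH2 $131,840; Unit 2C $936,090; Unit 5A $665,810; Unit 1B $553,740; Unit 3A $2,221,570. Sum = $6,473,530.
Difference $6,473,540 − $6,473,530 = +$10 applied to largest days (Unit 3A): Unit 3A becomes $2,221,580.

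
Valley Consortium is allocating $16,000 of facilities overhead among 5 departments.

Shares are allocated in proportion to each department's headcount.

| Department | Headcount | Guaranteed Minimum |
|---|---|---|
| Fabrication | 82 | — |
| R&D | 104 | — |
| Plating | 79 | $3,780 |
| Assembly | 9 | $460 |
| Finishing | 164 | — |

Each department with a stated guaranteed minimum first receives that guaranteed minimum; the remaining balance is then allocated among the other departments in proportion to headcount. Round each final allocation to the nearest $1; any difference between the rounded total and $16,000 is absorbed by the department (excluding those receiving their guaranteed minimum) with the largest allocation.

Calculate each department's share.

Fabrication: $2,755 · R&D: $3,494 · Plating: $3,780 · Assembly: $460 · Finishing: $5,511

Minimums first: Plating $3,780; Assembly $460. Balance $11,760.
Balance split over remaining headcount 350: Fabrication 2,755.20 → $2,755; R&D 3,494.40 → $3,494; Finishing 5,510.40 → $5,510.
Rounding difference +$1 applied to Finishing → $5,511.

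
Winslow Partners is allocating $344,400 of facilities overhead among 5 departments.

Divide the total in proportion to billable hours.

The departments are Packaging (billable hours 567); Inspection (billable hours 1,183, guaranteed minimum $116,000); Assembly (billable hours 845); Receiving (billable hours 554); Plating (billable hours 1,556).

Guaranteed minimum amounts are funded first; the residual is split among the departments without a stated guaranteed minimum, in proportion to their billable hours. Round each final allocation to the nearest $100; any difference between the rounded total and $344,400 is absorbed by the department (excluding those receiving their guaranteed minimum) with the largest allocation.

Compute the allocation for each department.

Minimums first: Inspection $116,000. Residual $228,400.
Residual split over remaining billable hours 3,522: Packaging 36,769.68 → $36,800; Assembly 54,797.84 → $54,800; Receiving 35,926.63 → $35,900; Plating 100,905.85 → $100,900.

Packaging: $36,800 | Inspection: $116,000 | Assembly: $54,800 | Receiving: $35,900 | Plating: $100,900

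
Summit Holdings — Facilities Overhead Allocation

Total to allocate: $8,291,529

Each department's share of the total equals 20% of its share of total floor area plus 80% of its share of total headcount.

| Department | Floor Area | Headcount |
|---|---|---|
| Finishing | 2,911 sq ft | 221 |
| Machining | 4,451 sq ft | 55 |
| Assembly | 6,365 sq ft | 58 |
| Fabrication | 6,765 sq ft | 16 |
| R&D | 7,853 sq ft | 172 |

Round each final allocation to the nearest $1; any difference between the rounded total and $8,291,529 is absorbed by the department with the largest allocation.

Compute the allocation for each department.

Floor area total 28,345; headcount total 522.
Composite weights (20% floor area + 80% headcount): Finishing 0.3592; Machining 0.1157; Assembly 0.1338; Fabrication 0.0723; R&D 0.3190.
Proportional shares: Finishing 2,978,624.80; Machining 959,305.69; Assembly 1,109,404.99; Fabrication 599,099.11; R&D 2,645,094.41.
At nearest $1: Finishing $2,978,625; Machining $959,306; Assembly $1,109,405; Fabrication $599,099; R&D $2,645,094. Sum = $8,291,529.
No rounding difference to absorb.

Finishing: $2,978,625 | Machining: $959,306 | Assembly: $1,109,405 | Fabrication: $599,099 | R&D: $2,645,094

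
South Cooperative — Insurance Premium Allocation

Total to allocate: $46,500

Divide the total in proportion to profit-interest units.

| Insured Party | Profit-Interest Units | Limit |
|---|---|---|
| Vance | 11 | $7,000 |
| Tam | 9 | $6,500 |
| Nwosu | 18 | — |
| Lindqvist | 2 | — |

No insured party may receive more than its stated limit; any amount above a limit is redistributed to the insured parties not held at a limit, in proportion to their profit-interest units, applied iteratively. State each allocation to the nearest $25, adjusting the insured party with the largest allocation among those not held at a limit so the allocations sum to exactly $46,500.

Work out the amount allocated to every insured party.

Vance: $7,000 · Tam: $6,500 · Nwosu: $29,700 · Lindqvist: $3,300

Profit-interest units total: 40.
Unconstrained shares: Vance 12,787.50; Tam 10,462.50; Nwosu 20,925.00; Lindqvist 2,325.00.
Cap binds for Vance ($7,000), Tam ($6,500); residual $33,000 reallocated over remaining profit-interest units 20.
Remaining shares: Nwosu 29,700.00 → $29,700; Lindqvist 3,300.00 → $3,300.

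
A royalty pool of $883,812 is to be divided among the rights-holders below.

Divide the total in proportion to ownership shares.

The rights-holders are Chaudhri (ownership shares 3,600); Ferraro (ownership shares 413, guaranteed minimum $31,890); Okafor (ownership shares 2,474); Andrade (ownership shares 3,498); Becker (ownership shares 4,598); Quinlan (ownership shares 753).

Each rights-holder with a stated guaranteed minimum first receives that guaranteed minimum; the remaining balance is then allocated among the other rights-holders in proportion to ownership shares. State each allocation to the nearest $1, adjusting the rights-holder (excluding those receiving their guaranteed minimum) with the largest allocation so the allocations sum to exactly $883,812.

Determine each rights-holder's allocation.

Fund the minimums — Ferraro $31,890. Residual $851,922.
Residual split over remaining ownership shares 14,923: Chaudhri 205,516.26 → $205,516; Okafor 141,235.34 → $141,235; Andrade 199,693.30 → $199,693; Becker 262,489.94 → $262,490; Quinlan 42,987.15 → $42,987.
Rounding difference +$1 applied to Becker → $262,491.

Chaudhri: $205,516; Ferraro: $31,890; Okafor: $141,235; Andrade: $199,693; Becker: $262,491; Quinlan: $42,987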